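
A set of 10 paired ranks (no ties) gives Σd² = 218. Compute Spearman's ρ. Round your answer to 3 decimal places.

-0.321

ρ = 1 − 6Σd² / [n(n²−1)] = 1 − 6×218 / (10×99)
  = 1 − 1308/990 = 1 − 1.3212 ≈ -0.321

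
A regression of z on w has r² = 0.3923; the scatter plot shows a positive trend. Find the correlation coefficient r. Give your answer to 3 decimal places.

|r| = √0.3923 = 0.626
The association is positive, so r = 0.626.

0.626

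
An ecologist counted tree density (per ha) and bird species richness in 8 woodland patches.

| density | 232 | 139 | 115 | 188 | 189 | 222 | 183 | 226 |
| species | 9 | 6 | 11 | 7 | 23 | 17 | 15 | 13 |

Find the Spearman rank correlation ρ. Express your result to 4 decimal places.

Rank density: 8, 2, 1, 4, 5, 6, 3, 7
Rank species: 3, 1, 4, 2, 8, 7, 6, 5
d = rank(density) − rank(species): 5, 1, -3, 2, -3, -1, -3, 2; Σd² = 62
ρ = 1 − 6Σd² / [n(n²−1)] = 1 − 6×62 / (8×63) = 1 − 372/504 ≈ 0.2619

0.2619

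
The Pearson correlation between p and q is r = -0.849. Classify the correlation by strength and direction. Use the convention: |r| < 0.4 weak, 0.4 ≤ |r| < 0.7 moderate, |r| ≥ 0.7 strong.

r = -0.849 < 0 so the relationship is negative.
|r| = 0.849, which falls in the strong range.

strong negative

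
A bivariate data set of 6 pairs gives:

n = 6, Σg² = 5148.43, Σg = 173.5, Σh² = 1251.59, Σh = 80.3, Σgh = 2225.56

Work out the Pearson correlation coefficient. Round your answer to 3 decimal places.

r = (nΣgh − ΣgΣh) / √[(nΣg² − (Σg)²)(nΣh² − (Σh)²)]
Numerator: 6×2225.56 − 173.5×80.3 = -578.69
Denominator: √[(30890.58 − 30102.25)(7509.54 − 6448.09)] = √[788.33 × 1061.45] = 914.7529
r = -578.69 / 914.7529 ≈ -0.633

-0.633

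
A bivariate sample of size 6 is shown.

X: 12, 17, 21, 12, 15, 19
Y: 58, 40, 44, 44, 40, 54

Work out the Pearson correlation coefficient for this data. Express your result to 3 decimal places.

-0.187

n = 6, ΣX = 96, ΣY = 280, ΣX² = 1604, ΣY² = 13352, ΣXY = 4454
nΣXY − ΣXΣY = 26724 − 26880 = -156
nΣX² − (ΣX)² = 9624 − 9216 = 408; nΣY² − (ΣY)² = 80112 − 78400 = 1712
r = -156 / √(408 × 1712) = -156 / 835.7607 ≈ -0.187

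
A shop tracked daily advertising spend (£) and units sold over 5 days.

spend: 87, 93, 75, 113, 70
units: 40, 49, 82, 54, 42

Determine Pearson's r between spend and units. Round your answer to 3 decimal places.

n = 5, Σx = 438, Σy = 267, Σx² = 39512, Σy² = 15405, Σxy = 23229
nΣxy − ΣxΣy = 116145 − 116946 = -801
nΣx² − (Σx)² = 197560 − 191844 = 5716; nΣy² − (Σy)² = 77025 − 71289 = 5736
r = -801 / √(5716 × 5736) = -801 / 5725.9913 ≈ -0.140

-0.140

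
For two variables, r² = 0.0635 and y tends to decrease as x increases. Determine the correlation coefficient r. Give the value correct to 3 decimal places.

|r| = √0.0635 = 0.252
The association is negative, so r = −0.252.

-0.252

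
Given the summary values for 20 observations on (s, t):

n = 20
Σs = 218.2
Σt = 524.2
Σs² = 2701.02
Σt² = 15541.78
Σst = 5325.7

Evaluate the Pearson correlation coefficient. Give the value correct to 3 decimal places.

-0.518

r = (nΣst − ΣsΣt) / √[(nΣs² − (Σs)²)(nΣt² − (Σt)²)]
Numerator: 20×5325.7 − 218.2×524.2 = -7866.44
Denominator: √[(54020.4 − 47611.24)(310835.6 − 274785.64)] = √[6409.16 × 36049.96] = 15200.3277
r = -7866.44 / 15200.3277 ≈ -0.518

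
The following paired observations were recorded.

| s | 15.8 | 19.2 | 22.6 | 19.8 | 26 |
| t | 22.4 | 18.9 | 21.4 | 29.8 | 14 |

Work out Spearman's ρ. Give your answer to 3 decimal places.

Rank s: 1, 2, 4, 3, 5
Rank t: 4, 2, 3, 5, 1
d = rank(s) − rank(t): -3, 0, 1, -2, 4; Σd² = 30
ρ = 1 − 6Σd² / [n(n²−1)] = 1 − 6×30 / (5×24) = 1 − 180/120 ≈ -0.500

-0.500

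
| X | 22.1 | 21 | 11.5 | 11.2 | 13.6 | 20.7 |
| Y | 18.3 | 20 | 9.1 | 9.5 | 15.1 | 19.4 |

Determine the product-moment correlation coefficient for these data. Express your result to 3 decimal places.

n = 6, ΣX = 100.1, ΣY = 91.4, ΣX² = 1800.55, ΣY² = 1512.32, ΣXY = 1642.42
nΣXY − ΣXΣY = 9854.52 − 9149.14 = 705.38
nΣX² − (ΣX)² = 10803.3 − 10020.01 = 783.29; nΣY² − (ΣY)² = 9073.92 − 8353.96 = 719.96
r = 705.38 / √(783.29 × 719.96) = 705.38 / 750.9577 ≈ 0.939

0.939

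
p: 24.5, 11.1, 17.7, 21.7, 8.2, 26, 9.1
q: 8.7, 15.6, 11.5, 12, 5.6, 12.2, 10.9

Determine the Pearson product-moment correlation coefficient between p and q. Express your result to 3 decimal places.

0.141

n = 7, Σp = 118.3, Σq = 76.5, Σp² = 2333.69, Σq² = 894.31, Σpq = 1312.57
nΣpq − ΣpΣq = 9187.99 − 9049.95 = 138.04
nΣp² − (Σp)² = 16335.83 − 13994.89 = 2340.94; nΣq² − (Σq)² = 6260.17 − 5852.25 = 407.92
r = 138.04 / √(2340.94 × 407.92) = 138.04 / 977.1982 ≈ 0.141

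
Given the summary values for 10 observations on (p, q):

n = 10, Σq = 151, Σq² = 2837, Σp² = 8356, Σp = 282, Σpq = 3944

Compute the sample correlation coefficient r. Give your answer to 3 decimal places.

-0.663

r = (nΣpq − ΣpΣq) / √[(nΣp² − (Σp)²)(nΣq² − (Σq)²)]
Numerator: 10×3944 − 282×151 = -3142
Denominator: √[(83560 − 79524)(28370 − 22801)] = √[4036 × 5569] = 4740.9370
r = -3142 / 4740.9370 ≈ -0.663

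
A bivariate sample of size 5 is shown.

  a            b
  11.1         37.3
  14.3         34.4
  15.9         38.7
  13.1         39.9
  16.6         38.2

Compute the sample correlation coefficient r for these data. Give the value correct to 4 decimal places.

0.0761

n = 5, Σa = 71, Σb = 188.5, Σa² = 1027.68, Σb² = 7123.59, Σab = 2678.09
nΣab − ΣaΣb = 13390.45 − 13383.5 = 6.95
nΣa² − (Σa)² = 5138.4 − 5041 = 97.4; nΣb² − (Σb)² = 35617.95 − 35532.25 = 85.7
r = 6.95 / √(97.4 × 85.7) = 6.95 / 91.3629 ≈ 0.0761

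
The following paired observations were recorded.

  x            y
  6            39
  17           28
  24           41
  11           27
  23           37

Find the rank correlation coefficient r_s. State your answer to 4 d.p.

0.4000

Rank x: 1, 3, 5, 2, 4
Rank y: 4, 2, 5, 1, 3
d = rank(x) − rank(y): -3, 1, 0, 1, 1; Σd² = 12
ρ = 1 − 6Σd² / [n(n²−1)] = 1 − 6×12 / (5×24) = 1 − 72/120 ≈ 0.4000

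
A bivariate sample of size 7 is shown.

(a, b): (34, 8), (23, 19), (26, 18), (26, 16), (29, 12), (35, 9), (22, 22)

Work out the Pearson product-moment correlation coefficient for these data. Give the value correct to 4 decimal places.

-0.9718

n = 7, Σa = 195, Σb = 104, Σa² = 5587, Σb² = 1714, Σab = 2740
nΣab − ΣaΣb = 19180 − 20280 = -1100
nΣa² − (Σa)² = 39109 − 38025 = 1084; nΣb² − (Σb)² = 11998 − 10816 = 1182
r = -1100 / √(1084 × 1182) = -1100 / 1131.9399 ≈ -0.9718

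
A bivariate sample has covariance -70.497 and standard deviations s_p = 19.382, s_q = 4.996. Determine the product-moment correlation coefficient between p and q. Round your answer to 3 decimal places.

r = Cov(p,q) / (s_p · s_q) = -70.497 / (19.382 × 4.996)
  = -70.497 / 96.8325 ≈ -0.728

-0.728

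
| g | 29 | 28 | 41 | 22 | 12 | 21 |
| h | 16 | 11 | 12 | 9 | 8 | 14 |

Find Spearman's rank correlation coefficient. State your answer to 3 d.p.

0.543

Rank g: 5, 4, 6, 3, 1, 2
Rank h: 6, 3, 4, 2, 1, 5
d = rank(g) − rank(h): -1, 1, 2, 1, 0, -3; Σd² = 16
ρ = 1 − 6Σd² / [n(n²−1)] = 1 − 6×16 / (6×35) = 1 − 96/210 ≈ 0.543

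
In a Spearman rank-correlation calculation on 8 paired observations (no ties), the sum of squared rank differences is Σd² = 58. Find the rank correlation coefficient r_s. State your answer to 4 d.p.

ρ = 1 − 6Σd² / [n(n²−1)] = 1 − 6×58 / (8×63)
  = 1 − 348/504 = 1 − 0.69048 ≈ 0.3095

0.3095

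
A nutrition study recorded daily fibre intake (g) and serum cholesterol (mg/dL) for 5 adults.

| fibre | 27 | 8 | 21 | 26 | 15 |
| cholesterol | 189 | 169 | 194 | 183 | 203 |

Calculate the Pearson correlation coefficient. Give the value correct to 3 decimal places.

n = 5, Σx = 97, Σy = 938, Σx² = 2135, Σy² = 176616, Σxy = 18332
nΣxy − ΣxΣy = 91660 − 90986 = 674
nΣx² − (Σx)² = 10675 − 9409 = 1266; nΣy² − (Σy)² = 883080 − 879844 = 3236
r = 674 / √(1266 × 3236) = 674 / 2024.0494 ≈ 0.333

0.333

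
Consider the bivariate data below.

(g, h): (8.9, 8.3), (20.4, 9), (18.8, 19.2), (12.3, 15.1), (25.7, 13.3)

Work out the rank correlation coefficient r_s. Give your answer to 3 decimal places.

0.200

Rank g: 1, 4, 3, 2, 5
Rank h: 1, 2, 5, 4, 3
d = rank(g) − rank(h): 0, 2, -2, -2, 2; Σd² = 16
ρ = 1 − 6Σd² / [n(n²−1)] = 1 − 6×16 / (5×24) = 1 − 96/120 ≈ 0.200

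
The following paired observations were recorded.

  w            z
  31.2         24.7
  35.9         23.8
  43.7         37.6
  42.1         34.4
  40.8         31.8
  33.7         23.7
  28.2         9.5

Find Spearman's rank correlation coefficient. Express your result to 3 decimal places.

Rank w: 2, 4, 7, 6, 5, 3, 1
Rank z: 4, 3, 7, 6, 5, 2, 1
d = rank(w) − rank(z): -2, 1, 0, 0, 0, 1, 0; Σd² = 6
ρ = 1 − 6Σd² / [n(n²−1)] = 1 − 6×6 / (7×48) = 1 − 36/336 ≈ 0.893

0.893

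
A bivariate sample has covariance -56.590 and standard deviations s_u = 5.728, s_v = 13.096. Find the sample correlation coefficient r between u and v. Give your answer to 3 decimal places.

-0.754

r = Cov(u,v) / (s_u · s_v) = -56.590 / (5.728 × 13.096)
  = -56.590 / 75.0139 ≈ -0.754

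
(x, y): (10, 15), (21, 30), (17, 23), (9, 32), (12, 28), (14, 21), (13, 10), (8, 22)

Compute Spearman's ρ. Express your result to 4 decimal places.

Rank x: 3, 8, 7, 2, 4, 6, 5, 1
Rank y: 2, 7, 5, 8, 6, 3, 1, 4
d = rank(x) − rank(y): 1, 1, 2, -6, -2, 3, 4, -3; Σd² = 80
ρ = 1 − 6Σd² / [n(n²−1)] = 1 − 6×80 / (8×63) = 1 − 480/504 ≈ 0.0476

0.0476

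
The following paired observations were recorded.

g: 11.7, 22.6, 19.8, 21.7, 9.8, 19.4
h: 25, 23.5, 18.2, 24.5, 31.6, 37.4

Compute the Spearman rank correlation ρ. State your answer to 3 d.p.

Rank g: 2, 6, 4, 5, 1, 3
Rank h: 4, 2, 1, 3, 5, 6
d = rank(g) − rank(h): -2, 4, 3, 2, -4, -3; Σd² = 58
ρ = 1 − 6Σd² / [n(n²−1)] = 1 − 6×58 / (6×35) = 1 − 348/210 ≈ -0.657

-0.657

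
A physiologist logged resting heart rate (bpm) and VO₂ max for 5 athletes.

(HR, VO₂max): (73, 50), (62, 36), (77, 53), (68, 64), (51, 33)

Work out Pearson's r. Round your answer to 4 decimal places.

0.7214

n = 5, Σx = 331, Σy = 236, Σx² = 22327, Σy² = 11790, Σxy = 15998
nΣxy − ΣxΣy = 79990 − 78116 = 1874
nΣx² − (Σx)² = 111635 − 109561 = 2074; nΣy² − (Σy)² = 58950 − 55696 = 3254
r = 1874 / √(2074 × 3254) = 1874 / 2597.8445 ≈ 0.7214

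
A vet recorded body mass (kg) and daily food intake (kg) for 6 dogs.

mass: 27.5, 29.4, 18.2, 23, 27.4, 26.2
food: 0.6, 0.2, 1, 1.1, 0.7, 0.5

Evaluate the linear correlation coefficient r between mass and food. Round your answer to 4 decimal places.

n = 6, Σx = 151.7, Σy = 4.1, Σx² = 3918.05, Σy² = 3.35, Σxy = 98.16
nΣxy − ΣxΣy = 588.96 − 621.97 = -33.01
nΣx² − (Σx)² = 23508.3 − 23012.89 = 495.41; nΣy² − (Σy)² = 20.1 − 16.81 = 3.29
r = -33.01 / √(495.41 × 3.29) = -33.01 / 40.3720 ≈ -0.8176

-0.8176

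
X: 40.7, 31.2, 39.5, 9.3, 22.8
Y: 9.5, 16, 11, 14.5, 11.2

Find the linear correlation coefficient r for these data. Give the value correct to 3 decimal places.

-0.530

n = 5, ΣX = 143.5, ΣY = 62.2, ΣX² = 4796.51, ΣY² = 802.94, ΣXY = 1710.56
nΣXY − ΣXΣY = 8552.8 − 8925.7 = -372.9
nΣX² − (ΣX)² = 23982.55 − 20592.25 = 3390.3; nΣY² − (ΣY)² = 4014.7 − 3868.84 = 145.86
r = -372.9 / √(3390.3 × 145.86) = -372.9 / 703.2135 ≈ -0.530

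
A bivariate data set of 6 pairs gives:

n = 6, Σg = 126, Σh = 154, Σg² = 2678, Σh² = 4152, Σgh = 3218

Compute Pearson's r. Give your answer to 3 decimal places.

-0.200

r = (nΣgh − ΣgΣh) / √[(nΣg² − (Σg)²)(nΣh² − (Σh)²)]
Numerator: 6×3218 − 126×154 = -96
Denominator: √[(16068 − 15876)(24912 − 23716)] = √[192 × 1196] = 479.1993
r = -96 / 479.1993 ≈ -0.200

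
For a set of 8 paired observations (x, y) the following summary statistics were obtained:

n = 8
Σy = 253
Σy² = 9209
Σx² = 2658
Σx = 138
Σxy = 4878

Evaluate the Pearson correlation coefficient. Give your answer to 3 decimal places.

0.887

r = (nΣxy − ΣxΣy) / √[(nΣx² − (Σx)²)(nΣy² − (Σy)²)]
Numerator: 8×4878 − 138×253 = 4110
Denominator: √[(21264 − 19044)(73672 − 64009)] = √[2220 × 9663] = 4631.6153
r = 4110 / 4631.6153 ≈ 0.887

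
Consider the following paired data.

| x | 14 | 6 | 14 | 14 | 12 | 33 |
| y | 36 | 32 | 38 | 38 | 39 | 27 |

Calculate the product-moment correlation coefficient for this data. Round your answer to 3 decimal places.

-0.642

n = 6, Σx = 93, Σy = 210, Σx² = 1857, Σy² = 7458, Σxy = 3119
nΣxy − ΣxΣy = 18714 − 19530 = -816
nΣx² − (Σx)² = 11142 − 8649 = 2493; nΣy² − (Σy)² = 44748 − 44100 = 648
r = -816 / √(2493 × 648) = -816 / 1271.0090 ≈ -0.642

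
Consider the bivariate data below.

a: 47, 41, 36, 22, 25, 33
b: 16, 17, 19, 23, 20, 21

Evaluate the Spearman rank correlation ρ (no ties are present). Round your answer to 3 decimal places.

-0.943

Rank a: 6, 5, 4, 1, 2, 3
Rank b: 1, 2, 3, 6, 4, 5
d = rank(a) − rank(b): 5, 3, 1, -5, -2, -2; Σd² = 68
ρ = 1 − 6Σd² / [n(n²−1)] = 1 − 6×68 / (6×35) = 1 − 408/210 ≈ -0.943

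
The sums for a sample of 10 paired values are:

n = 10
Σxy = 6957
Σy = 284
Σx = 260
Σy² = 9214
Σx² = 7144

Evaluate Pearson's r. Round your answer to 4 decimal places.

r = (nΣxy − ΣxΣy) / √[(nΣx² − (Σx)²)(nΣy² − (Σy)²)]
Numerator: 10×6957 − 260×284 = -4270
Denominator: √[(71440 − 67600)(92140 − 80656)] = √[3840 × 11484] = 6640.6747
r = -4270 / 6640.6747 ≈ -0.6430

-0.6430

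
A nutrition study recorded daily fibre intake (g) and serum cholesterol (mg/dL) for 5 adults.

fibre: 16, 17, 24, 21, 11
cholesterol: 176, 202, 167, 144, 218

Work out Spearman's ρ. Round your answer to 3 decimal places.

Rank fibre: 2, 3, 5, 4, 1
Rank cholesterol: 3, 4, 2, 1, 5
d = rank(fibre) − rank(cholesterol): -1, -1, 3, 3, -4; Σd² = 36
ρ = 1 − 6Σd² / [n(n²−1)] = 1 − 6×36 / (5×24) = 1 − 216/120 ≈ -0.800

-0.800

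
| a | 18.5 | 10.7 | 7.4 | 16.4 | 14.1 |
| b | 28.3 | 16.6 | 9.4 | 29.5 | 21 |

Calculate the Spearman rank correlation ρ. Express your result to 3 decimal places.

Rank a: 5, 2, 1, 4, 3
Rank b: 4, 2, 1, 5, 3
d = rank(a) − rank(b): 1, 0, 0, -1, 0; Σd² = 2
ρ = 1 − 6Σd² / [n(n²−1)] = 1 − 6×2 / (5×24) = 1 − 12/120 ≈ 0.900

0.900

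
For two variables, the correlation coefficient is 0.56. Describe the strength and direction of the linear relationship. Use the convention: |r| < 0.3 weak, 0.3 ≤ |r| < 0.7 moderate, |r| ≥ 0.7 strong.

r = 0.56 > 0 so the relationship is positive.
|r| = 0.56, which falls in the moderate range.

moderate positive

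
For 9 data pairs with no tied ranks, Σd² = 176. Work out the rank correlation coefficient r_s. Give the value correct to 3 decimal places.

ρ = 1 − 6Σd² / [n(n²−1)] = 1 − 6×176 / (9×80)
  = 1 − 1056/720 = 1 − 1.4667 ≈ -0.467

-0.467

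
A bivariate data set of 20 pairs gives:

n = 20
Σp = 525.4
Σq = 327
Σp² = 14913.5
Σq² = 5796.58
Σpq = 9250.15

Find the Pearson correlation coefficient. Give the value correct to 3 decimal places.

r = (nΣpq − ΣpΣq) / √[(nΣp² − (Σp)²)(nΣq² − (Σq)²)]
Numerator: 20×9250.15 − 525.4×327 = 13197.2
Denominator: √[(298270 − 276045.16)(115931.6 − 106929)] = √[22224.84 × 9002.6] = 14145.0113
r = 13197.2 / 14145.0113 ≈ 0.933

0.933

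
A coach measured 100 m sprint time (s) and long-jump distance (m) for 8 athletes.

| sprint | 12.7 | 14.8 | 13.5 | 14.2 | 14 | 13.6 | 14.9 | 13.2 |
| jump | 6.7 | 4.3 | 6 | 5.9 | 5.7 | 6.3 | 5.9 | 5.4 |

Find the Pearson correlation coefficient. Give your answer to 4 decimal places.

-0.5972

n = 8, Σx = 110.9, Σy = 46.2, Σx² = 1541.43, Σy² = 270.34, Σxy = 638.18
nΣxy − ΣxΣy = 5105.44 − 5123.58 = -18.14
nΣx² − (Σx)² = 12331.44 − 12298.81 = 32.63; nΣy² − (Σy)² = 2162.72 − 2134.44 = 28.28
r = -18.14 / √(32.63 × 28.28) = -18.14 / 30.3772 ≈ -0.5972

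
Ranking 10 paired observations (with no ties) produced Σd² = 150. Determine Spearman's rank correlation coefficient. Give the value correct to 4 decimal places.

ρ = 1 − 6Σd² / [n(n²−1)] = 1 − 6×150 / (10×99)
  = 1 − 900/990 = 1 − 0.90909 ≈ 0.0909

0.0909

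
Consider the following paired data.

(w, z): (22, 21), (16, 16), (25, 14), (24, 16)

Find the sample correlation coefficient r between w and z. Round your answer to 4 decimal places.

-0.1454

n = 4, Σw = 87, Σz = 67, Σw² = 1941, Σz² = 1149, Σwz = 1452
nΣwz − ΣwΣz = 5808 − 5829 = -21
nΣw² − (Σw)² = 7764 − 7569 = 195; nΣz² − (Σz)² = 4596 − 4489 = 107
r = -21 / √(195 × 107) = -21 / 144.4472 ≈ -0.1454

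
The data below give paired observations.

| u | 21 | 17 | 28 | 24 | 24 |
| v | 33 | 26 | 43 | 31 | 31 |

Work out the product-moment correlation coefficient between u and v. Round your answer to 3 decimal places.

n = 5, Σu = 114, Σv = 164, Σu² = 2666, Σv² = 5536, Σuv = 3827
nΣuv − ΣuΣv = 19135 − 18696 = 439
nΣu² − (Σu)² = 13330 − 12996 = 334; nΣv² − (Σv)² = 27680 − 26896 = 784
r = 439 / √(334 × 784) = 439 / 511.7187 ≈ 0.858

0.858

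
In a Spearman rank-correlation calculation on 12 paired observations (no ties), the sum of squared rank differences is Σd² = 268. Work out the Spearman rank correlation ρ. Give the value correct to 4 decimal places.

ρ = 1 − 6Σd² / [n(n²−1)] = 1 − 6×268 / (12×143)
  = 1 − 1608/1716 = 1 − 0.93706 ≈ 0.0629

0.0629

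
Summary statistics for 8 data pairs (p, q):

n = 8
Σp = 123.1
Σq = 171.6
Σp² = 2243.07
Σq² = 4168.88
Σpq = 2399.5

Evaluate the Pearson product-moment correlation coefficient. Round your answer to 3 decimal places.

-0.584

r = (nΣpq − ΣpΣq) / √[(nΣp² − (Σp)²)(nΣq² − (Σq)²)]
Numerator: 8×2399.5 − 123.1×171.6 = -1927.96
Denominator: √[(17944.56 − 15153.61)(33351.04 − 29446.56)] = √[2790.95 × 3904.48] = 3301.0920
r = -1927.96 / 3301.0920 ≈ -0.584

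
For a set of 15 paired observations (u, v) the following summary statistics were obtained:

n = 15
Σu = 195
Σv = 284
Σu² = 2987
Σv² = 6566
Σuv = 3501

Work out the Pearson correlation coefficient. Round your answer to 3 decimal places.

r = (nΣuv − ΣuΣv) / √[(nΣu² − (Σu)²)(nΣv² − (Σv)²)]
Numerator: 15×3501 − 195×284 = -2865
Denominator: √[(44805 − 38025)(98490 − 80656)] = √[6780 × 17834] = 10996.1139
r = -2865 / 10996.1139 ≈ -0.261

-0.261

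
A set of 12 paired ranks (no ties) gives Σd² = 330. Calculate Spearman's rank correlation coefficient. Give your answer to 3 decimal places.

ρ = 1 − 6Σd² / [n(n²−1)] = 1 − 6×330 / (12×143)
  = 1 − 1980/1716 = 1 − 1.1538 ≈ -0.154

-0.154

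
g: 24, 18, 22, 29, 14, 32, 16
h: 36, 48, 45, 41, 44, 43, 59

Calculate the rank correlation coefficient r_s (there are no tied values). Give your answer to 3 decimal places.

Rank g: 5, 3, 4, 6, 1, 7, 2
Rank h: 1, 6, 5, 2, 4, 3, 7
d = rank(g) − rank(h): 4, -3, -1, 4, -3, 4, -5; Σd² = 92
ρ = 1 − 6Σd² / [n(n²−1)] = 1 − 6×92 / (7×48) = 1 − 552/336 ≈ -0.643

-0.643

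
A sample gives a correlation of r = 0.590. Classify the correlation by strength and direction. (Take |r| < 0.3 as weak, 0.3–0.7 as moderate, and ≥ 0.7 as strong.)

moderate positive

r = 0.590 > 0 so the relationship is positive.
|r| = 0.590, which falls in the moderate range.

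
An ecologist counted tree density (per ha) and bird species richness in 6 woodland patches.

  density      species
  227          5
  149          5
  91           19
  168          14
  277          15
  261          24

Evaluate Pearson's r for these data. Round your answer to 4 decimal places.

0.1283

n = 6, Σx = 1173, Σy = 82, Σx² = 255085, Σy² = 1408, Σxy = 16380
nΣxy − ΣxΣy = 98280 − 96186 = 2094
nΣx² − (Σx)² = 1530510 − 1375929 = 154581; nΣy² − (Σy)² = 8448 − 6724 = 1724
r = 2094 / √(154581 × 1724) = 2094 / 16324.7556 ≈ 0.1283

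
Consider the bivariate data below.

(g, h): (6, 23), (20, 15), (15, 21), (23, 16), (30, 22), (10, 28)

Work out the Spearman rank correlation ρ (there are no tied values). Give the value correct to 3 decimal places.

Rank g: 1, 4, 3, 5, 6, 2
Rank h: 5, 1, 3, 2, 4, 6
d = rank(g) − rank(h): -4, 3, 0, 3, 2, -4; Σd² = 54
ρ = 1 − 6Σd² / [n(n²−1)] = 1 − 6×54 / (6×35) = 1 − 324/210 ≈ -0.543

-0.543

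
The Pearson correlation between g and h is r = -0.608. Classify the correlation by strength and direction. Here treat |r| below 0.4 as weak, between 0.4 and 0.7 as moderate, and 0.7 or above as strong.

moderate negative

r = -0.608 < 0 so the relationship is negative.
|r| = 0.608, which falls in the moderate range.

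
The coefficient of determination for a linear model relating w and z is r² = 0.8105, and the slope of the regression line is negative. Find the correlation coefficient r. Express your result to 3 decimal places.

|r| = √0.8105 = 0.900
The association is negative, so r = −0.900.

-0.900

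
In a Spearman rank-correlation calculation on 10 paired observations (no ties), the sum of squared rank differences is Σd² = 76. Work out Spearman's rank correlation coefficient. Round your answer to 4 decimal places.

ρ = 1 − 6Σd² / [n(n²−1)] = 1 − 6×76 / (10×99)
  = 1 − 456/990 = 1 − 0.46061 ≈ 0.5394

0.5394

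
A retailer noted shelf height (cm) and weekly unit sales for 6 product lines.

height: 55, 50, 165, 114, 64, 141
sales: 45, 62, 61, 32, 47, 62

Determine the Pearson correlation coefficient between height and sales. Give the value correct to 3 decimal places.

0.235

n = 6, Σx = 589, Σy = 309, Σx² = 69723, Σy² = 16667, Σxy = 31038
nΣxy − ΣxΣy = 186228 − 182001 = 4227
nΣx² − (Σx)² = 418338 − 346921 = 71417; nΣy² − (Σy)² = 100002 − 95481 = 4521
r = 4227 / √(71417 × 4521) = 4227 / 17968.7578 ≈ 0.235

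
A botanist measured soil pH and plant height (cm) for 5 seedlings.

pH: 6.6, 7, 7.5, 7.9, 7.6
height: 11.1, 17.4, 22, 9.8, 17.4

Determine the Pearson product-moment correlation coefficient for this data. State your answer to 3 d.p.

n = 5, Σx = 36.6, Σy = 77.7, Σx² = 268.98, Σy² = 1308.77, Σxy = 569.72
nΣxy − ΣxΣy = 2848.6 − 2843.82 = 4.78
nΣx² − (Σx)² = 1344.9 − 1339.56 = 5.34; nΣy² − (Σy)² = 6543.85 − 6037.29 = 506.56
r = 4.78 / √(5.34 × 506.56) = 4.78 / 52.0099 ≈ 0.092

0.092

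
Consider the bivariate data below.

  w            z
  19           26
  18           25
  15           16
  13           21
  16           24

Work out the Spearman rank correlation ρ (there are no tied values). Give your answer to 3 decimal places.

Rank w: 5, 4, 2, 1, 3
Rank z: 5, 4, 1, 2, 3
d = rank(w) − rank(z): 0, 0, 1, -1, 0; Σd² = 2
ρ = 1 − 6Σd² / [n(n²−1)] = 1 − 6×2 / (5×24) = 1 − 12/120 ≈ 0.900

0.900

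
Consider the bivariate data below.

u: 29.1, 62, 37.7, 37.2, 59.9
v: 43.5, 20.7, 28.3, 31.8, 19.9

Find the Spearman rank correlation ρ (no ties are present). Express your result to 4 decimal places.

Rank u: 1, 5, 3, 2, 4
Rank v: 5, 2, 3, 4, 1
d = rank(u) − rank(v): -4, 3, 0, -2, 3; Σd² = 38
ρ = 1 − 6Σd² / [n(n²−1)] = 1 − 6×38 / (5×24) = 1 − 228/120 ≈ -0.9000

-0.9000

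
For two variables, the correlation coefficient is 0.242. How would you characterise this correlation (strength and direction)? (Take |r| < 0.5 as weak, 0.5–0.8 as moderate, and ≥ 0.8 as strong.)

weak positive

r = 0.242 > 0 so the relationship is positive.
|r| = 0.242, which falls in the weak range.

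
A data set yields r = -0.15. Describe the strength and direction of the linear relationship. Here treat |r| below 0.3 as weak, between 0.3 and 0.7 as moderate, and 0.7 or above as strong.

r = -0.15 < 0 so the relationship is negative.
|r| = 0.15, which falls in the weak range.

weak negative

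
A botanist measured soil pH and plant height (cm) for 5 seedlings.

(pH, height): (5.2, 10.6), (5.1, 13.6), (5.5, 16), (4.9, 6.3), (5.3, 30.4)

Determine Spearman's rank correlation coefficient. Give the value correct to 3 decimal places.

0.800

Rank pH: 3, 2, 5, 1, 4
Rank height: 2, 3, 4, 1, 5
d = rank(pH) − rank(height): 1, -1, 1, 0, -1; Σd² = 4
ρ = 1 − 6Σd² / [n(n²−1)] = 1 − 6×4 / (5×24) = 1 − 24/120 ≈ 0.800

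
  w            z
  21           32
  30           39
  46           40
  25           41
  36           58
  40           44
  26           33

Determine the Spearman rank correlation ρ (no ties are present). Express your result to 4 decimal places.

0.5714

Rank w: 1, 4, 7, 2, 5, 6, 3
Rank z: 1, 3, 4, 5, 7, 6, 2
d = rank(w) − rank(z): 0, 1, 3, -3, -2, 0, 1; Σd² = 24
ρ = 1 − 6Σd² / [n(n²−1)] = 1 − 6×24 / (7×48) = 1 − 144/336 ≈ 0.5714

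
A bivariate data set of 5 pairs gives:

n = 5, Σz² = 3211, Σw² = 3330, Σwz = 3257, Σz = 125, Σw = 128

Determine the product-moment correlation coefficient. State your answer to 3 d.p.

0.843

r = (nΣwz − ΣwΣz) / √[(nΣw² − (Σw)²)(nΣz² − (Σz)²)]
Numerator: 5×3257 − 128×125 = 285
Denominator: √[(16650 − 16384)(16055 − 15625)] = √[266 × 430] = 338.2011
r = 285 / 338.2011 ≈ 0.843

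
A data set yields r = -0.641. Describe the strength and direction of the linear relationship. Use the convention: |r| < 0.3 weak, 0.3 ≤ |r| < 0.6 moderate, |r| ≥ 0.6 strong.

strong negative

r = -0.641 < 0 so the relationship is negative.
|r| = 0.641, which falls in the strong range.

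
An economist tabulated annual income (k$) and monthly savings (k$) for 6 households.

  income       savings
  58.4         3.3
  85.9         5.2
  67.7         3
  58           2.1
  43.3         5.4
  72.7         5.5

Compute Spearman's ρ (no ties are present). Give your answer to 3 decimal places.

0.257

Rank income: 3, 6, 4, 2, 1, 5
Rank savings: 3, 4, 2, 1, 5, 6
d = rank(income) − rank(savings): 0, 2, 2, 1, -4, -1; Σd² = 26
ρ = 1 − 6Σd² / [n(n²−1)] = 1 − 6×26 / (6×35) = 1 − 156/210 ≈ 0.257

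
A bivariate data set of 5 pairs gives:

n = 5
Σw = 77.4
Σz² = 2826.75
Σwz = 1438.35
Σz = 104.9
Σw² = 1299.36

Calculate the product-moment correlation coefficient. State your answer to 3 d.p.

r = (nΣwz − ΣwΣz) / √[(nΣw² − (Σw)²)(nΣz² − (Σz)²)]
Numerator: 5×1438.35 − 77.4×104.9 = -927.51
Denominator: √[(6496.8 − 5990.76)(14133.75 − 11004.01)] = √[506.04 × 3129.74] = 1258.4807
r = -927.51 / 1258.4807 ≈ -0.737

-0.737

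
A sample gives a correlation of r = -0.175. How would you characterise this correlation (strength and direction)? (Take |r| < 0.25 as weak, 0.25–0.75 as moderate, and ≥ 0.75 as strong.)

weak negative

r = -0.175 < 0 so the relationship is negative.
|r| = 0.175, which falls in the weak range.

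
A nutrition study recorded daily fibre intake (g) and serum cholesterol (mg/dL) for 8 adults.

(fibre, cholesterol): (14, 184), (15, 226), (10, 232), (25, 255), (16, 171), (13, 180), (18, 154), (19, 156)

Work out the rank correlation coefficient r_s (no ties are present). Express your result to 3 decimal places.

Rank fibre: 3, 4, 1, 8, 5, 2, 6, 7
Rank cholesterol: 5, 6, 7, 8, 3, 4, 1, 2
d = rank(fibre) − rank(cholesterol): -2, -2, -6, 0, 2, -2, 5, 5; Σd² = 102
ρ = 1 − 6Σd² / [n(n²−1)] = 1 − 6×102 / (8×63) = 1 − 612/504 ≈ -0.214

-0.214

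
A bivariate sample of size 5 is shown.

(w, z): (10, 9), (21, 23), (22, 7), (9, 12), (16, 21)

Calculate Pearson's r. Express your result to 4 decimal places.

0.2756

n = 5, Σw = 78, Σz = 72, Σw² = 1362, Σz² = 1244, Σwz = 1171
nΣwz − ΣwΣz = 5855 − 5616 = 239
nΣw² − (Σw)² = 6810 − 6084 = 726; nΣz² − (Σz)² = 6220 − 5184 = 1036
r = 239 / √(726 × 1036) = 239 / 867.2577 ≈ 0.2756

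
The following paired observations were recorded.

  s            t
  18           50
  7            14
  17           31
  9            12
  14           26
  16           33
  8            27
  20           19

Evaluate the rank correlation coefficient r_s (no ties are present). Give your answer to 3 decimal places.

0.476

Rank s: 7, 1, 6, 3, 4, 5, 2, 8
Rank t: 8, 2, 6, 1, 4, 7, 5, 3
d = rank(s) − rank(t): -1, -1, 0, 2, 0, -2, -3, 5; Σd² = 44
ρ = 1 − 6Σd² / [n(n²−1)] = 1 − 6×44 / (8×63) = 1 − 264/504 ≈ 0.476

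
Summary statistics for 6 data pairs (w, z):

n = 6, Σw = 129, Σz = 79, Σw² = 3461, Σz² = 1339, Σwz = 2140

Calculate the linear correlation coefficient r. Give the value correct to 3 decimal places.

r = (nΣwz − ΣwΣz) / √[(nΣw² − (Σw)²)(nΣz² − (Σz)²)]
Numerator: 6×2140 − 129×79 = 2649
Denominator: √[(20766 − 16641)(8034 − 6241)] = √[4125 × 1793] = 2719.5818
r = 2649 / 2719.5818 ≈ 0.974

0.974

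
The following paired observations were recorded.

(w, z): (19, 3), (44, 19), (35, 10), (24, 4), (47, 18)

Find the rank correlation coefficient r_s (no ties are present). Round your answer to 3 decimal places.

Rank w: 1, 4, 3, 2, 5
Rank z: 1, 5, 3, 2, 4
d = rank(w) − rank(z): 0, -1, 0, 0, 1; Σd² = 2
ρ = 1 − 6Σd² / [n(n²−1)] = 1 − 6×2 / (5×24) = 1 − 12/120 ≈ 0.900

0.900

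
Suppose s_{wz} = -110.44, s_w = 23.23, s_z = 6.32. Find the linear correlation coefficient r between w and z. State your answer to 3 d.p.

r = Cov(w,z) / (s_w · s_z) = -110.44 / (23.23 × 6.32)
  = -110.44 / 146.8136 ≈ -0.752

-0.752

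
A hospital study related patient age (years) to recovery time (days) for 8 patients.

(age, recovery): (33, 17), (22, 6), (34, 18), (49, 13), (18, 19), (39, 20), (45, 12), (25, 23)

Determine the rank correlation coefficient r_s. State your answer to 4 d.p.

-0.2143

Rank age: 4, 2, 5, 8, 1, 6, 7, 3
Rank recovery: 4, 1, 5, 3, 6, 7, 2, 8
d = rank(age) − rank(recovery): 0, 1, 0, 5, -5, -1, 5, -5; Σd² = 102
ρ = 1 − 6Σd² / [n(n²−1)] = 1 − 6×102 / (8×63) = 1 − 612/504 ≈ -0.2143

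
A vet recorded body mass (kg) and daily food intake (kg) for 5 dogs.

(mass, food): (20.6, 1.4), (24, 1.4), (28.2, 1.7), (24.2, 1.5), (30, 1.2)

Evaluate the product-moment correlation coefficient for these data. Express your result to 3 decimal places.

-0.074

n = 5, Σx = 127, Σy = 7.2, Σx² = 3281.24, Σy² = 10.5, Σxy = 182.68
nΣxy − ΣxΣy = 913.4 − 914.4 = -1
nΣx² − (Σx)² = 16406.2 − 16129 = 277.2; nΣy² − (Σy)² = 52.5 − 51.84 = 0.66
r = -1 / √(277.2 × 0.66) = -1 / 13.5260 ≈ -0.074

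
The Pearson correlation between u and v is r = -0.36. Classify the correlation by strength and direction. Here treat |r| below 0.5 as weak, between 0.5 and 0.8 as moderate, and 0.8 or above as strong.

r = -0.36 < 0 so the relationship is negative.
|r| = 0.36, which falls in the weak range.

weak negative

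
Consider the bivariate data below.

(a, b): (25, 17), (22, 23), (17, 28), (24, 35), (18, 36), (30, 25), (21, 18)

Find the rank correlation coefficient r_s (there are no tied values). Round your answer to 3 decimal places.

-0.393

Rank a: 6, 4, 1, 5, 2, 7, 3
Rank b: 1, 3, 5, 6, 7, 4, 2
d = rank(a) − rank(b): 5, 1, -4, -1, -5, 3, 1; Σd² = 78
ρ = 1 − 6Σd² / [n(n²−1)] = 1 − 6×78 / (7×48) = 1 − 468/336 ≈ -0.393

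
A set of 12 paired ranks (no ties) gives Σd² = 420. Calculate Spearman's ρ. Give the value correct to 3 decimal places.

-0.469

ρ = 1 − 6Σd² / [n(n²−1)] = 1 − 6×420 / (12×143)
  = 1 − 2520/1716 = 1 − 1.4685 ≈ -0.469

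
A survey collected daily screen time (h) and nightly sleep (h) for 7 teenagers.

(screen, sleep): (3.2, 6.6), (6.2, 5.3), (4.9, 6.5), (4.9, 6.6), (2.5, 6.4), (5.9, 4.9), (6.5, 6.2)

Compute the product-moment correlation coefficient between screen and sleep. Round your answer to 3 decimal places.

-0.583

n = 7, Σx = 34.1, Σy = 42.5, Σx² = 180.01, Σy² = 260.87, Σxy = 203.38
nΣxy − ΣxΣy = 1423.66 − 1449.25 = -25.59
nΣx² − (Σx)² = 1260.07 − 1162.81 = 97.26; nΣy² − (Σy)² = 1826.09 − 1806.25 = 19.84
r = -25.59 / √(97.26 × 19.84) = -25.59 / 43.9276 ≈ -0.583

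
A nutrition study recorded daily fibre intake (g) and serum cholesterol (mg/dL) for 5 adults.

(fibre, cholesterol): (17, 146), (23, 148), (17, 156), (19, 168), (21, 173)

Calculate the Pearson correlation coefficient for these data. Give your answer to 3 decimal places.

n = 5, Σx = 97, Σy = 791, Σx² = 1909, Σy² = 125709, Σxy = 15363
nΣxy − ΣxΣy = 76815 − 76727 = 88
nΣx² − (Σx)² = 9545 − 9409 = 136; nΣy² − (Σy)² = 628545 − 625681 = 2864
r = 88 / √(136 × 2864) = 88 / 624.1026 ≈ 0.141

0.141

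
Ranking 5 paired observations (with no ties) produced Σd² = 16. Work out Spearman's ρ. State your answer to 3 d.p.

0.200

ρ = 1 − 6Σd² / [n(n²−1)] = 1 − 6×16 / (5×24)
  = 1 − 96/120 = 1 − 0.8000 ≈ 0.200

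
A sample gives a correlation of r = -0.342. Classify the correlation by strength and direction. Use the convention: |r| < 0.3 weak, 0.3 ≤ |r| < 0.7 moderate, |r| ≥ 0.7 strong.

moderate negative

r = -0.342 < 0 so the relationship is negative.
|r| = 0.342, which falls in the moderate range.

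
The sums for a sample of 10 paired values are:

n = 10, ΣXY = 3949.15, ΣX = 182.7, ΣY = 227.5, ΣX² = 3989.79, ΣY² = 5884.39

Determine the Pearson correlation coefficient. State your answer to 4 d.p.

r = (nΣXY − ΣXΣY) / √[(nΣX² − (ΣX)²)(nΣY² − (ΣY)²)]
Numerator: 10×3949.15 − 182.7×227.5 = -2072.75
Denominator: √[(39897.9 − 33379.29)(58843.9 − 51756.25)] = √[6518.61 × 7087.65] = 6797.1778
r = -2072.75 / 6797.1778 ≈ -0.3049

-0.3049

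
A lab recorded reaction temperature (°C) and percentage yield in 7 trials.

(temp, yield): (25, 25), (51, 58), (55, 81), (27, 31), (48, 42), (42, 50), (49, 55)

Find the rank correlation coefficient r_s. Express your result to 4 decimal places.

Rank temp: 1, 6, 7, 2, 4, 3, 5
Rank yield: 1, 6, 7, 2, 3, 4, 5
d = rank(temp) − rank(yield): 0, 0, 0, 0, 1, -1, 0; Σd² = 2
ρ = 1 − 6Σd² / [n(n²−1)] = 1 − 6×2 / (7×48) = 1 − 12/336 ≈ 0.9643

0.9643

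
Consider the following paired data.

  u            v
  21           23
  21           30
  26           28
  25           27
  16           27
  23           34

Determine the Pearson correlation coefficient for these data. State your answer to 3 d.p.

n = 6, Σu = 132, Σv = 169, Σu² = 2968, Σv² = 4827, Σuv = 3730
nΣuv − ΣuΣv = 22380 − 22308 = 72
nΣu² − (Σu)² = 17808 − 17424 = 384; nΣv² − (Σv)² = 28962 − 28561 = 401
r = 72 / √(384 × 401) = 72 / 392.4080 ≈ 0.183

0.183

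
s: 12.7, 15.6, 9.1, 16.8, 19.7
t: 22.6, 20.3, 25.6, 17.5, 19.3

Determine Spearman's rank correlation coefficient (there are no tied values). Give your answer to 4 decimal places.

-0.9000

Rank s: 2, 3, 1, 4, 5
Rank t: 4, 3, 5, 1, 2
d = rank(s) − rank(t): -2, 0, -4, 3, 3; Σd² = 38
ρ = 1 − 6Σd² / [n(n²−1)] = 1 − 6×38 / (5×24) = 1 − 228/120 ≈ -0.9000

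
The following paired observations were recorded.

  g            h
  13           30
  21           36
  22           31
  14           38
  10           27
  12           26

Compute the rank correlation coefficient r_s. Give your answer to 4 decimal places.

0.7143

Rank g: 3, 5, 6, 4, 1, 2
Rank h: 3, 5, 4, 6, 2, 1
d = rank(g) − rank(h): 0, 0, 2, -2, -1, 1; Σd² = 10
ρ = 1 − 6Σd² / [n(n²−1)] = 1 − 6×10 / (6×35) = 1 − 60/210 ≈ 0.7143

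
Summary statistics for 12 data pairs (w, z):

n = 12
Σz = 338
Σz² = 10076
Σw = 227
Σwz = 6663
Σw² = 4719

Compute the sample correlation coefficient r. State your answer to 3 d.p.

0.554

r = (nΣwz − ΣwΣz) / √[(nΣw² − (Σw)²)(nΣz² − (Σz)²)]
Numerator: 12×6663 − 227×338 = 3230
Denominator: √[(56628 − 51529)(120912 − 114244)] = √[5099 × 6668] = 5830.9632
r = 3230 / 5830.9632 ≈ 0.554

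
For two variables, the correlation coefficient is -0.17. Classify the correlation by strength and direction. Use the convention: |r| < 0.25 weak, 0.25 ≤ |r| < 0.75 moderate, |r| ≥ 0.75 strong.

r = -0.17 < 0 so the relationship is negative.
|r| = 0.17, which falls in the weak range.

weak negative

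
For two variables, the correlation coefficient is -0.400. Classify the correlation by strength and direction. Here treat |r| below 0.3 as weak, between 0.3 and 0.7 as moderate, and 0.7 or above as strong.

r = -0.400 < 0 so the relationship is negative.
|r| = 0.400, which falls in the moderate range.

moderate negative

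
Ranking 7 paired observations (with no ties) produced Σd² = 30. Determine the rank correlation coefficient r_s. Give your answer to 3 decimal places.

0.464

ρ = 1 − 6Σd² / [n(n²−1)] = 1 − 6×30 / (7×48)
  = 1 − 180/336 = 1 − 0.5357 ≈ 0.464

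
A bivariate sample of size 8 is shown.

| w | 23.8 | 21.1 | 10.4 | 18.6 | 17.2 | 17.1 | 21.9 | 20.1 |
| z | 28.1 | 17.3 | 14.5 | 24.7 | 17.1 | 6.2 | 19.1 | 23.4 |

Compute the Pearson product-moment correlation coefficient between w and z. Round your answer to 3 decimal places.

0.558

n = 8, Σw = 150.2, Σz = 150.4, Σw² = 2937.64, Σz² = 3152.46, Σwz = 2932.8
nΣwz − ΣwΣz = 23462.4 − 22590.08 = 872.32
nΣw² − (Σw)² = 23501.12 − 22560.04 = 941.08; nΣz² − (Σz)² = 25219.68 − 22620.16 = 2599.52
r = 872.32 / √(941.08 × 2599.52) = 872.32 / 1564.0832 ≈ 0.558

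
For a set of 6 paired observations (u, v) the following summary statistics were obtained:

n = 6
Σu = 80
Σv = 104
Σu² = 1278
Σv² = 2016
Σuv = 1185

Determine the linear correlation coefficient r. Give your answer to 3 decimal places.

r = (nΣuv − ΣuΣv) / √[(nΣu² − (Σu)²)(nΣv² − (Σv)²)]
Numerator: 6×1185 − 80×104 = -1210
Denominator: √[(7668 − 6400)(12096 − 10816)] = √[1268 × 1280] = 1273.9859
r = -1210 / 1273.9859 ≈ -0.950

-0.950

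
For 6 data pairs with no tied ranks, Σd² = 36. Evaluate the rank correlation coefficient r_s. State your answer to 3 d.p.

-0.029

ρ = 1 − 6Σd² / [n(n²−1)] = 1 − 6×36 / (6×35)
  = 1 − 216/210 = 1 − 1.0286 ≈ -0.029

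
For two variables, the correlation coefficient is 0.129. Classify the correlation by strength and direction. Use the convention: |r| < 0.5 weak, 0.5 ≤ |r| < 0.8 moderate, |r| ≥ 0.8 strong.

r = 0.129 > 0 so the relationship is positive.
|r| = 0.129, which falls in the weak range.

weak positive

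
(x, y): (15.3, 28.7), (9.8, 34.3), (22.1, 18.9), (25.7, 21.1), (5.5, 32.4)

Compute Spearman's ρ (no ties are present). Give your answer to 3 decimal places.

Rank x: 3, 2, 4, 5, 1
Rank y: 3, 5, 1, 2, 4
d = rank(x) − rank(y): 0, -3, 3, 3, -3; Σd² = 36
ρ = 1 − 6Σd² / [n(n²−1)] = 1 − 6×36 / (5×24) = 1 − 216/120 ≈ -0.800

-0.800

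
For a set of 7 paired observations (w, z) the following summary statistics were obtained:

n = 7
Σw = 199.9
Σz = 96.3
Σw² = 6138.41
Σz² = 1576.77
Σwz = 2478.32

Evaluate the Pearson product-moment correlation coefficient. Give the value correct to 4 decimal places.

-0.8257

r = (nΣwz − ΣwΣz) / √[(nΣw² − (Σw)²)(nΣz² − (Σz)²)]
Numerator: 7×2478.32 − 199.9×96.3 = -1902.13
Denominator: √[(42968.87 − 39960.01)(11037.39 − 9273.69)] = √[3008.86 × 1763.7] = 2303.6333
r = -1902.13 / 2303.6333 ≈ -0.8257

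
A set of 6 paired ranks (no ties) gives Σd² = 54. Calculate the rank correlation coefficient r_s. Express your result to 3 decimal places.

-0.543

ρ = 1 − 6Σd² / [n(n²−1)] = 1 − 6×54 / (6×35)
  = 1 − 324/210 = 1 − 1.5429 ≈ -0.543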